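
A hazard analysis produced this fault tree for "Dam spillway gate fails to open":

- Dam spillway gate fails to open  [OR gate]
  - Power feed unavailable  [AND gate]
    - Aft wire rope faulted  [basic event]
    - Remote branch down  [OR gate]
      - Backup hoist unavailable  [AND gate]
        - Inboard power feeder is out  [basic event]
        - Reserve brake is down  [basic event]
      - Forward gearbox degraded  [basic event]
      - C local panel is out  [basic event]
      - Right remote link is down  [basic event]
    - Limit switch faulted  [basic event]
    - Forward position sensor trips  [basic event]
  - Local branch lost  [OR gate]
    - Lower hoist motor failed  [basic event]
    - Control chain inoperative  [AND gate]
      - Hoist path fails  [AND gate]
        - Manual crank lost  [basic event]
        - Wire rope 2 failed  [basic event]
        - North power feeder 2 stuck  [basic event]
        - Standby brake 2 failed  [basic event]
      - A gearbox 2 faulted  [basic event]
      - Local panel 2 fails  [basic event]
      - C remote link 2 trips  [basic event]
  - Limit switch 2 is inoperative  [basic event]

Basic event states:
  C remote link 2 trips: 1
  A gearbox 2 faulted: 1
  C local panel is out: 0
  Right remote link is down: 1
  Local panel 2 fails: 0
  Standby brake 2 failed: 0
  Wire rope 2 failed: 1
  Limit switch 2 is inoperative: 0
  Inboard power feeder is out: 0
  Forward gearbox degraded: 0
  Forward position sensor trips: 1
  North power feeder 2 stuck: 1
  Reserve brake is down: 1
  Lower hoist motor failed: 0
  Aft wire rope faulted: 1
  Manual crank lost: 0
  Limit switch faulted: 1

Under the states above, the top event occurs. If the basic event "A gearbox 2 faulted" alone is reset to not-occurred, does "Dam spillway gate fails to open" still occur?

Yes

Counterfactual: set "A gearbox 2 faulted" to not occurred.
Backup hoist unavailable [AND]: Inboard power feeder is out=not, Reserve brake is down=occurs → not all inputs occur → does not occur.
Remote branch down [OR]: Backup hoist unavailable=not, Forward gearbox degraded=not, C local panel is out=not, Right remote link is down=occurs → at least one input occurs → occurs.
Power feed unavailable [AND]: Aft wire rope faulted=occurs, Remote branch down=occurs, Limit switch faulted=occurs, Forward position sensor trips=occurs → all inputs occur → occurs.
Hoist path fails [AND]: Manual crank lost=not, Wire rope 2 failed=occurs, North power feeder 2 stuck=occurs, Standby brake 2 failed=not → not all inputs occur → does not occur.
Control chain inoperative [AND]: Hoist path fails=not, A gearbox 2 faulted=not, Local panel 2 fails=not, C remote link 2 trips=occurs → not all inputs occur → does not occur.
Local branch lost [OR]: Lower hoist motor failed=not, Control chain inoperative=not → no input occurs → does not occur.
Dam spillway gate fails to open [OR]: Power feed unavailable=occurs, Local branch lost=not, Limit switch 2 is inoperative=not → at least one input occurs → occurs.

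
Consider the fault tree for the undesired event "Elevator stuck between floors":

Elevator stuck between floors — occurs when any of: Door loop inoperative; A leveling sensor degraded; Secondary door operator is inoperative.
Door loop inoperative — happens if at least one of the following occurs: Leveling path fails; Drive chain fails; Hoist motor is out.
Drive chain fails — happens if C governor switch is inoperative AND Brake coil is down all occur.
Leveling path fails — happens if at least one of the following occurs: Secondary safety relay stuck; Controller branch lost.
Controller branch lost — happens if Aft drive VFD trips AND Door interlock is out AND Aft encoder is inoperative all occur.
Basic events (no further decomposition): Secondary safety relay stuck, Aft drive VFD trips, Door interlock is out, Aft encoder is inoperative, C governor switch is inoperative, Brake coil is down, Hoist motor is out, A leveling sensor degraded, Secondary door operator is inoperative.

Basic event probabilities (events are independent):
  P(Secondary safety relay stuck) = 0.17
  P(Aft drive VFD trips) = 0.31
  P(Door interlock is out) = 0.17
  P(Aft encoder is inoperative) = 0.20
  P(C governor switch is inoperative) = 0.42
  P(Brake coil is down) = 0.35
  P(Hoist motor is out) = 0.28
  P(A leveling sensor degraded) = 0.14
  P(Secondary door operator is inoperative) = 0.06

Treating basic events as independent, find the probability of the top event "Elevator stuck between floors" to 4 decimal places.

P(Controller branch lost) [AND] = 0.31 × 0.17 × 0.20 = 0.010540
P(Leveling path fails) [OR] = 1 − (1−0.17) × (1−0.010540) = 0.178748
P(Drive chain fails) [AND] = 0.42 × 0.35 = 0.147000
P(Door loop inoperative) [OR] = 1 − (1−0.178748) × (1−0.147000) × (1−0.28) = 0.495620
P(Elevator stuck between floors) [OR] = 1 − (1−0.495620) × (1−0.14) × (1−0.06) = 0.592259
Rounded to 4 decimal places: P(Elevator stuck between floors) ≈ 0.5923.

0.5923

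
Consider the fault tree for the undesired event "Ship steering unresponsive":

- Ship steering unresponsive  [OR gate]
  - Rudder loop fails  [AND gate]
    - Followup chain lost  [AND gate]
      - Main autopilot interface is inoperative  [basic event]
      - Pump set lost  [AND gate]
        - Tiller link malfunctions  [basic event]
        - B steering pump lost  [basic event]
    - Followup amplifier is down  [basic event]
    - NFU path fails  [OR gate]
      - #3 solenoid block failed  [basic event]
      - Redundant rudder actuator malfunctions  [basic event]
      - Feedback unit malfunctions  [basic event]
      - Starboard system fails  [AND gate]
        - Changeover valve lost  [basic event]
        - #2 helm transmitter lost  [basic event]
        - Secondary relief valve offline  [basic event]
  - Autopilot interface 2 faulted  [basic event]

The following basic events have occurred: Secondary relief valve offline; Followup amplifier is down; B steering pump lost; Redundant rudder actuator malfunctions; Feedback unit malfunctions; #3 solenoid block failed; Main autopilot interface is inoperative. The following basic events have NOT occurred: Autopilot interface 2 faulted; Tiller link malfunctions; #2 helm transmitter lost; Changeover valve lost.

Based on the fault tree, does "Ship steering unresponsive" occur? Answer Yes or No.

Pump set lost [AND]: Tiller link malfunctions=not, B steering pump lost=occurs → not all inputs occur → does not occur.
Followup chain lost [AND]: Main autopilot interface is inoperative=occurs, Pump set lost=not → not all inputs occur → does not occur.
Starboard system fails [AND]: Changeover valve lost=not, #2 helm transmitter lost=not, Secondary relief valve offline=occurs → not all inputs occur → does not occur.
NFU path fails [OR]: #3 solenoid block failed=occurs, Redundant rudder actuator malfunctions=occurs, Feedback unit malfunctions=occurs, Starboard system fails=not → at least one input occurs → occurs.
Rudder loop fails [AND]: Followup chain lost=not, Followup amplifier is down=occurs, NFU path fails=occurs → not all inputs occur → does not occur.
Ship steering unresponsive [OR]: Rudder loop fails=not, Autopilot interface 2 faulted=not → no input occurs → does not occur.

No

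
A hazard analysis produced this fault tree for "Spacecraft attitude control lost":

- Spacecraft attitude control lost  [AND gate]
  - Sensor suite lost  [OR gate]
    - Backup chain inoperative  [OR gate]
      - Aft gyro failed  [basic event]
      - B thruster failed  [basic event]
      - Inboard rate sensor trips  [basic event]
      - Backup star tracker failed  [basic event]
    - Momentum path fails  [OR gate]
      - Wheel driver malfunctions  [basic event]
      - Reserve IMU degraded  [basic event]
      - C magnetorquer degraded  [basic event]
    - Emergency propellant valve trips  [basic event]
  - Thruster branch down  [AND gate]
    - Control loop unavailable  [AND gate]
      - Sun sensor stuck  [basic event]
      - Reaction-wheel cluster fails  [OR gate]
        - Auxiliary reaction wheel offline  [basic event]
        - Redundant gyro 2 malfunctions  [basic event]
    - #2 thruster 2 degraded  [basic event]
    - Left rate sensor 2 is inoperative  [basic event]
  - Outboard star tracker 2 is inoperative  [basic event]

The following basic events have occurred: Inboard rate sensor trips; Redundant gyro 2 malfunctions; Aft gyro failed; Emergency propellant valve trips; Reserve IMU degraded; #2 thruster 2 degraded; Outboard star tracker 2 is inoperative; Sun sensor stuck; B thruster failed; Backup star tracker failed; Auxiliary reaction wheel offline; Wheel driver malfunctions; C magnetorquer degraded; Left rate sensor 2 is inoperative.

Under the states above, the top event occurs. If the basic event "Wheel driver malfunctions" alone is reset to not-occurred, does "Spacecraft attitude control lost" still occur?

Yes

Counterfactual: set "Wheel driver malfunctions" to not occurred.
Backup chain inoperative [OR]: Aft gyro failed=occurs, B thruster failed=occurs, Inboard rate sensor trips=occurs, Backup star tracker failed=occurs → at least one input occurs → occurs.
Momentum path fails [OR]: Wheel driver malfunctions=not, Reserve IMU degraded=occurs, C magnetorquer degraded=occurs → at least one input occurs → occurs.
Sensor suite lost [OR]: Backup chain inoperative=occurs, Momentum path fails=occurs, Emergency propellant valve trips=occurs → at least one input occurs → occurs.
Reaction-wheel cluster fails [OR]: Auxiliary reaction wheel offline=occurs, Redundant gyro 2 malfunctions=occurs → at least one input occurs → occurs.
Control loop unavailable [AND]: Sun sensor stuck=occurs, Reaction-wheel cluster fails=occurs → all inputs occur → occurs.
Thruster branch down [AND]: Control loop unavailable=occurs, #2 thruster 2 degraded=occurs, Left rate sensor 2 is inoperative=occurs → all inputs occur → occurs.
Spacecraft attitude control lost [AND]: Sensor suite lost=occurs, Thruster branch down=occurs, Outboard star tracker 2 is inoperative=occurs → all inputs occur → occurs.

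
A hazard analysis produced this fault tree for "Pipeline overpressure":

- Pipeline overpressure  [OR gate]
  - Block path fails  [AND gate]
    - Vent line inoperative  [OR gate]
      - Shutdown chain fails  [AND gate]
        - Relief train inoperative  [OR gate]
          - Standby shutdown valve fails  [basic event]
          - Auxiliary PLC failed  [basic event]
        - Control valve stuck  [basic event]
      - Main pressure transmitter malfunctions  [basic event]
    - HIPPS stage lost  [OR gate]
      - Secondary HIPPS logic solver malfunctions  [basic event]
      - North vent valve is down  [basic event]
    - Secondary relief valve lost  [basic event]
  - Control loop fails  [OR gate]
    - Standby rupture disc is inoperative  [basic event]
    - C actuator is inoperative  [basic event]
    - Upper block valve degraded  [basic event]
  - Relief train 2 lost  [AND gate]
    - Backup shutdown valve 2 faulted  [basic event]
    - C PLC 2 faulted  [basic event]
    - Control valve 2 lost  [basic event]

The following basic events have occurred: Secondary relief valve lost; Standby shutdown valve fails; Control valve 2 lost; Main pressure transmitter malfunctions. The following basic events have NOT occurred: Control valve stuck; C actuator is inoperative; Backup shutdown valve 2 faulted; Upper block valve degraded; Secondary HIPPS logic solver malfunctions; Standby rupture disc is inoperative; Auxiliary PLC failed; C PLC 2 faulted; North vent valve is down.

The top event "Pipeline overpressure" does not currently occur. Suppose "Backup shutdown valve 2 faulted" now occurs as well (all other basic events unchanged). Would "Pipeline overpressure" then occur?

No

Counterfactual: set "Backup shutdown valve 2 faulted" to occurred.
Relief train inoperative [OR]: Standby shutdown valve fails=occurs, Auxiliary PLC failed=not → at least one input occurs → occurs.
Shutdown chain fails [AND]: Relief train inoperative=occurs, Control valve stuck=not → not all inputs occur → does not occur.
Vent line inoperative [OR]: Shutdown chain fails=not, Main pressure transmitter malfunctions=occurs → at least one input occurs → occurs.
HIPPS stage lost [OR]: Secondary HIPPS logic solver malfunctions=not, North vent valve is down=not → no input occurs → does not occur.
Block path fails [AND]: Vent line inoperative=occurs, HIPPS stage lost=not, Secondary relief valve lost=occurs → not all inputs occur → does not occur.
Control loop fails [OR]: Standby rupture disc is inoperative=not, C actuator is inoperative=not, Upper block valve degraded=not → no input occurs → does not occur.
Relief train 2 lost [AND]: Backup shutdown valve 2 faulted=occurs, C PLC 2 faulted=not, Control valve 2 lost=occurs → not all inputs occur → does not occur.
Pipeline overpressure [OR]: Block path fails=not, Control loop fails=not, Relief train 2 lost=not → no input occurs → does not occur.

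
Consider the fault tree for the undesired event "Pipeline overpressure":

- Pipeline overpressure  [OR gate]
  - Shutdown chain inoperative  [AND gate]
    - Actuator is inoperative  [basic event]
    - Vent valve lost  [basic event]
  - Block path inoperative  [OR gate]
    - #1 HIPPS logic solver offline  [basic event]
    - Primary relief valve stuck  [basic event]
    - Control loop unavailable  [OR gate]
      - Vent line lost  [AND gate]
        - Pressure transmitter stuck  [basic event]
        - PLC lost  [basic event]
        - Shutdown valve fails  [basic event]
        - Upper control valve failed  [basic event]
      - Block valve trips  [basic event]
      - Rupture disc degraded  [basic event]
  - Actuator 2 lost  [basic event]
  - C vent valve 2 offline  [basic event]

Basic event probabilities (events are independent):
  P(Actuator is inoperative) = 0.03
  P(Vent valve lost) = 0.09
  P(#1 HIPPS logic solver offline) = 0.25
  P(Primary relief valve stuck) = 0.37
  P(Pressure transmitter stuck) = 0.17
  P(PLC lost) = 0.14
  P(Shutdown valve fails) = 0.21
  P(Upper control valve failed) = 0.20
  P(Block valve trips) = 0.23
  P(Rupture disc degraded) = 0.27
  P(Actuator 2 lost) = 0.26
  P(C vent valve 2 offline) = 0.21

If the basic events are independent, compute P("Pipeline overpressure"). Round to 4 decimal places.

0.8453

P(Shutdown chain inoperative) [AND] = 0.03 × 0.09 = 0.002700
P(Vent line lost) [AND] = 0.17 × 0.14 × 0.21 × 0.20 = 0.001000
P(Control loop unavailable) [OR] = 1 − (1−0.001000) × (1−0.23) × (1−0.27) = 0.438462
P(Block path inoperative) [OR] = 1 − (1−0.25) × (1−0.37) × (1−0.438462) = 0.734673
P(Pipeline overpressure) [OR] = 1 − (1−0.002700) × (1−0.734673) × (1−0.26) × (1−0.21) = 0.845309
Rounded to 4 decimal places: P(Pipeline overpressure) ≈ 0.8453.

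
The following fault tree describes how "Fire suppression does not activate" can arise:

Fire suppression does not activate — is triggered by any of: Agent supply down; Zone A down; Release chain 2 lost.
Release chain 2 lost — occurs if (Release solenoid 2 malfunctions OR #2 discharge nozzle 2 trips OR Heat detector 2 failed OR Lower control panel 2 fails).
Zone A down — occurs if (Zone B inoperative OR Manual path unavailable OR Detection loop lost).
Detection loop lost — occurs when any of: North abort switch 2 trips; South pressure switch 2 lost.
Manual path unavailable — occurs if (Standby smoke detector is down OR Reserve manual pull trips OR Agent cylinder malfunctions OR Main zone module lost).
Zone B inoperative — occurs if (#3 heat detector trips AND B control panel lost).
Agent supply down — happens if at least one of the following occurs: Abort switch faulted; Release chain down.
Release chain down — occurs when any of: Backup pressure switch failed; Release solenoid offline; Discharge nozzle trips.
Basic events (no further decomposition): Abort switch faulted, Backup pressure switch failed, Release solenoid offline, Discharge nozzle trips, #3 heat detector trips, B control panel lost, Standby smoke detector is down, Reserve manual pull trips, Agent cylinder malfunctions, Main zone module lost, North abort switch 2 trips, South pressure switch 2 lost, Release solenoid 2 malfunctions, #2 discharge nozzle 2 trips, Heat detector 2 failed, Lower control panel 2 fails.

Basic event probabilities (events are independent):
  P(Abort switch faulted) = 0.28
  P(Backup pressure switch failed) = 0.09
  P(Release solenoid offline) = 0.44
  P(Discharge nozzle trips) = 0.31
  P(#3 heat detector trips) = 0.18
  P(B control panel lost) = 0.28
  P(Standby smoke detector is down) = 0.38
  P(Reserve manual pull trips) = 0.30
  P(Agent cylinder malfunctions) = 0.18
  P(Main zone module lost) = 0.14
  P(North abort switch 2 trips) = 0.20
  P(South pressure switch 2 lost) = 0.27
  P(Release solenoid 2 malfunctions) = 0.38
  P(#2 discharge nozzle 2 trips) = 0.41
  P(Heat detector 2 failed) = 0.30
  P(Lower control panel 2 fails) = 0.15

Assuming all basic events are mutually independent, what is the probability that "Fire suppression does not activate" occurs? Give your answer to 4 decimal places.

P(Release chain down) [OR] = 1 − (1−0.09) × (1−0.44) × (1−0.31) = 0.648376
P(Agent supply down) [OR] = 1 − (1−0.28) × (1−0.648376) = 0.746831
P(Zone B inoperative) [AND] = 0.18 × 0.28 = 0.050400
P(Manual path unavailable) [OR] = 1 − (1−0.38) × (1−0.30) × (1−0.18) × (1−0.14) = 0.693943
P(Detection loop lost) [OR] = 1 − (1−0.20) × (1−0.27) = 0.416000
P(Zone A down) [OR] = 1 − (1−0.050400) × (1−0.693943) × (1−0.416000) = 0.830271
P(Release chain 2 lost) [OR] = 1 − (1−0.38) × (1−0.41) × (1−0.30) × (1−0.15) = 0.782349
P(Fire suppression does not activate) [OR] = 1 − (1−0.746831) × (1−0.830271) × (1−0.782349) = 0.990648
Rounded to 4 decimal places: P(Fire suppression does not activate) ≈ 0.9906.

0.9906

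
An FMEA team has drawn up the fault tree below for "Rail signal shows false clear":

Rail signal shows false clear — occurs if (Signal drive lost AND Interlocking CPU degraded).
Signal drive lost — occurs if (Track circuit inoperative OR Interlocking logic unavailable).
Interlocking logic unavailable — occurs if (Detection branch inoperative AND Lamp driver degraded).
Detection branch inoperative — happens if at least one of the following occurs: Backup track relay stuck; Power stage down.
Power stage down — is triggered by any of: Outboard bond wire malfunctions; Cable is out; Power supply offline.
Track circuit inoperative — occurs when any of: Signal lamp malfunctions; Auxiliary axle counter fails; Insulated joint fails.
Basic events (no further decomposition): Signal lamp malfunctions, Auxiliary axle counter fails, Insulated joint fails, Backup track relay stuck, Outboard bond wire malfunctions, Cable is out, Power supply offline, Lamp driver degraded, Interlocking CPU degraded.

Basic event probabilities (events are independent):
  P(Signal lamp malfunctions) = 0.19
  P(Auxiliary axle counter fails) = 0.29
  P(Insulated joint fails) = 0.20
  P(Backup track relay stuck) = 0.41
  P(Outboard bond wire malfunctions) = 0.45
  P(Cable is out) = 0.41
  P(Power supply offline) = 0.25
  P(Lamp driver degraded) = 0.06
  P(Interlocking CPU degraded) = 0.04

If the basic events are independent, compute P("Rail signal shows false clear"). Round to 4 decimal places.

0.0225

P(Track circuit inoperative) [OR] = 1 − (1−0.19) × (1−0.29) × (1−0.20) = 0.539920
P(Power stage down) [OR] = 1 − (1−0.45) × (1−0.41) × (1−0.25) = 0.756625
P(Detection branch inoperative) [OR] = 1 − (1−0.41) × (1−0.756625) = 0.856409
P(Interlocking logic unavailable) [AND] = 0.856409 × 0.06 = 0.051385
P(Signal drive lost) [OR] = 1 − (1−0.539920) × (1−0.051385) = 0.563561
P(Rail signal shows false clear) [AND] = 0.563561 × 0.04 = 0.022542
Rounded to 4 decimal places: P(Rail signal shows false clear) ≈ 0.0225.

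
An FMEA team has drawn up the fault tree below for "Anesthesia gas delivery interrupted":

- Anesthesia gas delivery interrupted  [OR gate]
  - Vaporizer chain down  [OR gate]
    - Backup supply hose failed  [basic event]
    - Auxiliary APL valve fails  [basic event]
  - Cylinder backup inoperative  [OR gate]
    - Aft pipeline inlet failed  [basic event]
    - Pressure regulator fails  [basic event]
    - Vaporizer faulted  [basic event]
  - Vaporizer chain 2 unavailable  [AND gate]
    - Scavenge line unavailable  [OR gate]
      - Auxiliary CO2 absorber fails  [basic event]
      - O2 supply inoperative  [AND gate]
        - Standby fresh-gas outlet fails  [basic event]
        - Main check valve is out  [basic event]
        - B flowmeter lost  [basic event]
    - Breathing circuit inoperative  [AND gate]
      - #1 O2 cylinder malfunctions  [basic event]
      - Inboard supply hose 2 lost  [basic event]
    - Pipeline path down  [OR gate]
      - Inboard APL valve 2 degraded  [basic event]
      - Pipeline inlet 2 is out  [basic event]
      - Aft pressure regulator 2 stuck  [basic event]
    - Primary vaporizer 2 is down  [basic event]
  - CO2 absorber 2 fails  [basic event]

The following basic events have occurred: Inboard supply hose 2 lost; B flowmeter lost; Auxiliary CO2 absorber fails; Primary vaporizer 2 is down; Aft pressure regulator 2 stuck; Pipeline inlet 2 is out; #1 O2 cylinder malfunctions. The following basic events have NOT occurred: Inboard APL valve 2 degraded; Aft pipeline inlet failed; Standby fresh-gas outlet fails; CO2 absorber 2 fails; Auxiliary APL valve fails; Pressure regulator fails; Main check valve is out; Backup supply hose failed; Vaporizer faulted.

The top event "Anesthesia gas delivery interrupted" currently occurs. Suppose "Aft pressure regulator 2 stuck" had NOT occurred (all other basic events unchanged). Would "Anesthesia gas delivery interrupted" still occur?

Counterfactual: set "Aft pressure regulator 2 stuck" to not occurred.
Vaporizer chain down [OR]: Backup supply hose failed=not, Auxiliary APL valve fails=not → no input occurs → does not occur.
Cylinder backup inoperative [OR]: Aft pipeline inlet failed=not, Pressure regulator fails=not, Vaporizer faulted=not → no input occurs → does not occur.
O2 supply inoperative [AND]: Standby fresh-gas outlet fails=not, Main check valve is out=not, B flowmeter lost=occurs → not all inputs occur → does not occur.
Scavenge line unavailable [OR]: Auxiliary CO2 absorber fails=occurs, O2 supply inoperative=not → at least one input occurs → occurs.
Breathing circuit inoperative [AND]: #1 O2 cylinder malfunctions=occurs, Inboard supply hose 2 lost=occurs → all inputs occur → occurs.
Pipeline path down [OR]: Inboard APL valve 2 degraded=not, Pipeline inlet 2 is out=occurs, Aft pressure regulator 2 stuck=not → at least one input occurs → occurs.
Vaporizer chain 2 unavailable [AND]: Scavenge line unavailable=occurs, Breathing circuit inoperative=occurs, Pipeline path down=occurs, Primary vaporizer 2 is down=occurs → all inputs occur → occurs.
Anesthesia gas delivery interrupted [OR]: Vaporizer chain down=not, Cylinder backup inoperative=not, Vaporizer chain 2 unavailable=occurs, CO2 absorber 2 fails=not → at least one input occurs → occurs.

Yes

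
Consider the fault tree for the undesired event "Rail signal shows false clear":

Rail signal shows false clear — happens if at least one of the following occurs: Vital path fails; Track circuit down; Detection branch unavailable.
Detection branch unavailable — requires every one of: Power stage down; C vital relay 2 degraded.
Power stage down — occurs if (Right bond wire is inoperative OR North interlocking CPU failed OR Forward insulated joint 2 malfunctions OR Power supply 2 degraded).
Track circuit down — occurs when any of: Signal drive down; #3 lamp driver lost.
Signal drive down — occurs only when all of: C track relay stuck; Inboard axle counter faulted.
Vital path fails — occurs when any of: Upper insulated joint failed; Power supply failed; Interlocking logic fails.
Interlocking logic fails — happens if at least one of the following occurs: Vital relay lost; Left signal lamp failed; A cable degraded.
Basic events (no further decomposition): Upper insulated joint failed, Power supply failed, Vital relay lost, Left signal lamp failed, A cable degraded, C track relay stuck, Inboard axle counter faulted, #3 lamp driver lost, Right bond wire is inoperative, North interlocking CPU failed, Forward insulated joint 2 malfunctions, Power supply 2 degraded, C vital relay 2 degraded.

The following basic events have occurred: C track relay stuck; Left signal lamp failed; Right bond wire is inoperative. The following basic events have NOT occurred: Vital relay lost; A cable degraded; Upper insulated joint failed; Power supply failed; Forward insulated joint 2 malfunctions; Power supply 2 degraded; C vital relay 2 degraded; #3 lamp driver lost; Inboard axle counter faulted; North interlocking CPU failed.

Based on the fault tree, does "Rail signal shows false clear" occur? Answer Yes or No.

Yes

Interlocking logic fails [OR]: Vital relay lost=not, Left signal lamp failed=occurs, A cable degraded=not → at least one input occurs → occurs.
Vital path fails [OR]: Upper insulated joint failed=not, Power supply failed=not, Interlocking logic fails=occurs → at least one input occurs → occurs.
Signal drive down [AND]: C track relay stuck=occurs, Inboard axle counter faulted=not → not all inputs occur → does not occur.
Track circuit down [OR]: Signal drive down=not, #3 lamp driver lost=not → no input occurs → does not occur.
Power stage down [OR]: Right bond wire is inoperative=occurs, North interlocking CPU failed=not, Forward insulated joint 2 malfunctions=not, Power supply 2 degraded=not → at least one input occurs → occurs.
Detection branch unavailable [AND]: Power stage down=occurs, C vital relay 2 degraded=not → not all inputs occur → does not occur.
Rail signal shows false clear [OR]: Vital path fails=occurs, Track circuit down=not, Detection branch unavailable=not → at least one input occurs → occurs.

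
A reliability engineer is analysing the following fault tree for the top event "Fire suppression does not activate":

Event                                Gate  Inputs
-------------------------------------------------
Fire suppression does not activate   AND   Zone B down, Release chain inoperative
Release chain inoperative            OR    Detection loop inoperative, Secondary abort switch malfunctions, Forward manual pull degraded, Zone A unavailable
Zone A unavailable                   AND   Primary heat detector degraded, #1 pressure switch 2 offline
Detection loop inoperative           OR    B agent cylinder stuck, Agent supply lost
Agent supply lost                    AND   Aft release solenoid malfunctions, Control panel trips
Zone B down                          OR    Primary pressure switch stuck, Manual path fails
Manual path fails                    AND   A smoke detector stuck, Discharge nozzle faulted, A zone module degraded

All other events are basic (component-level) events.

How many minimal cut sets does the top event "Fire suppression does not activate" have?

10

Manual path fails [AND]: one cut set from each child combined → 1 × 1 × 1 = 1 cut set(s).
Zone B down [OR]: union of children's cut sets → 2 cut set(s).
Agent supply lost [AND]: one cut set from each child combined → 1 × 1 = 1 cut set(s).
Detection loop inoperative [OR]: union of children's cut sets → 2 cut set(s).
Zone A unavailable [AND]: one cut set from each child combined → 1 × 1 = 1 cut set(s).
Release chain inoperative [OR]: union of children's cut sets → 5 cut set(s).
Fire suppression does not activate [AND]: one cut set from each child combined → 2 × 5 = 10 cut set(s).
Minimal cut sets: {B agent cylinder stuck, Primary pressure switch stuck}; {Aft release solenoid malfunctions, Control panel trips, Primary pressure switch stuck}; {Primary pressure switch stuck, Secondary abort switch malfunctions}; {Forward manual pull degraded, Primary pressure switch stuck}; {#1 pressure switch 2 offline, Primary heat detector degraded, Primary pressure switch stuck}; {A smoke detector stuck, A zone module degraded, B agent cylinder stuck, Discharge nozzle faulted}; {A smoke detector stuck, A zone module degraded, Aft release solenoid malfunctions, Control panel trips, Discharge nozzle faulted}; {A smoke detector stuck, A zone module degraded, Discharge nozzle faulted, Secondary abort switch malfunctions}; {A smoke detector stuck, A zone module degraded, Discharge nozzle faulted, Forward manual pull degraded}; {#1 pressure switch 2 offline, A smoke detector stuck, A zone module degraded, Discharge nozzle faulted, Primary heat detector degraded}.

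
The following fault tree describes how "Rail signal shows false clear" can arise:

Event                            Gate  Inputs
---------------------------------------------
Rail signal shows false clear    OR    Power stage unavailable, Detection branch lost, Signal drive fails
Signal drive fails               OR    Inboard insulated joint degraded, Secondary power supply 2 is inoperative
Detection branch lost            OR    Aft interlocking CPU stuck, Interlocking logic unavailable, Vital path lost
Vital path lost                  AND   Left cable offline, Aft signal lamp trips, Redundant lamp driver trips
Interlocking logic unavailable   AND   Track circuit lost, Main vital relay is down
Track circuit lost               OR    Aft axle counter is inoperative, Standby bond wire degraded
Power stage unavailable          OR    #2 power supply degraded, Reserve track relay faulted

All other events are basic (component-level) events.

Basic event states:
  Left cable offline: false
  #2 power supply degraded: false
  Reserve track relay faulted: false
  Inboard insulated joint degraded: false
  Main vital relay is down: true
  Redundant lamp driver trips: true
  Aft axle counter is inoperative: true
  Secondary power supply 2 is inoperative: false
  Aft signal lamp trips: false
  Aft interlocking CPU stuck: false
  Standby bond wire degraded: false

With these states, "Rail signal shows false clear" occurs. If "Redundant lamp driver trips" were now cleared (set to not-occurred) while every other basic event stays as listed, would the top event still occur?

Yes

Counterfactual: set "Redundant lamp driver trips" to not occurred.
Power stage unavailable [OR]: #2 power supply degraded=not, Reserve track relay faulted=not → no input occurs → does not occur.
Track circuit lost [OR]: Aft axle counter is inoperative=occurs, Standby bond wire degraded=not → at least one input occurs → occurs.
Interlocking logic unavailable [AND]: Track circuit lost=occurs, Main vital relay is down=occurs → all inputs occur → occurs.
Vital path lost [AND]: Left cable offline=not, Aft signal lamp trips=not, Redundant lamp driver trips=not → not all inputs occur → does not occur.
Detection branch lost [OR]: Aft interlocking CPU stuck=not, Interlocking logic unavailable=occurs, Vital path lost=not → at least one input occurs → occurs.
Signal drive fails [OR]: Inboard insulated joint degraded=not, Secondary power supply 2 is inoperative=not → no input occurs → does not occur.
Rail signal shows false clear [OR]: Power stage unavailable=not, Detection branch lost=occurs, Signal drive fails=not → at least one input occurs → occurs.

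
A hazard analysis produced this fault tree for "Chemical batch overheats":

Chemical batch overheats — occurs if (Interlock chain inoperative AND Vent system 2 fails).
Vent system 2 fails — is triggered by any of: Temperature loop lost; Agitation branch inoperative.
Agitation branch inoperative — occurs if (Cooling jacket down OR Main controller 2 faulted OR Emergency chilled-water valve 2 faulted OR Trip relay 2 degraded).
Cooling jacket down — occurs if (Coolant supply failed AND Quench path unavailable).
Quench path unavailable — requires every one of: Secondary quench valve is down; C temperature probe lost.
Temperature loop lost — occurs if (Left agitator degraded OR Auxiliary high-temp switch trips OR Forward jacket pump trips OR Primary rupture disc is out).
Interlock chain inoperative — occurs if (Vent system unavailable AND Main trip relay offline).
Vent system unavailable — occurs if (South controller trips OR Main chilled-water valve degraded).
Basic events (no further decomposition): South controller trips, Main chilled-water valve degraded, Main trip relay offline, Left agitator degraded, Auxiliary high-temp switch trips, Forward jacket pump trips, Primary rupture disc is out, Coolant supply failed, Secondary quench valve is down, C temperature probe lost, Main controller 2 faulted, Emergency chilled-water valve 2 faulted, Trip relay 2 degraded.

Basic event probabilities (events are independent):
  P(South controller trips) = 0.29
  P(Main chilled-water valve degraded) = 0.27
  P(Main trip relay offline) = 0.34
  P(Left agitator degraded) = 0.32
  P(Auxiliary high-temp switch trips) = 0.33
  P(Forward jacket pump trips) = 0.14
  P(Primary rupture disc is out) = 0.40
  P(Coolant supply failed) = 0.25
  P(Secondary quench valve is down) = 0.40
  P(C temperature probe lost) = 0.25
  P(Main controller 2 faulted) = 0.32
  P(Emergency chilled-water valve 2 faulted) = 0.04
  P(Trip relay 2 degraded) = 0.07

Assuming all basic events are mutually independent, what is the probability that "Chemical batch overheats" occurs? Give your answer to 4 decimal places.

0.1410

P(Vent system unavailable) [OR] = 1 − (1−0.29) × (1−0.27) = 0.481700
P(Interlock chain inoperative) [AND] = 0.481700 × 0.34 = 0.163778
P(Temperature loop lost) [OR] = 1 − (1−0.32) × (1−0.33) × (1−0.14) × (1−0.40) = 0.764910
P(Quench path unavailable) [AND] = 0.40 × 0.25 = 0.100000
P(Cooling jacket down) [AND] = 0.25 × 0.100000 = 0.025000
P(Agitation branch inoperative) [OR] = 1 − (1−0.025000) × (1−0.32) × (1−0.04) × (1−0.07) = 0.408074
P(Vent system 2 fails) [OR] = 1 − (1−0.764910) × (1−0.408074) = 0.860844
P(Chemical batch overheats) [AND] = 0.163778 × 0.860844 = 0.140987
Rounded to 4 decimal places: P(Chemical batch overheats) ≈ 0.1410.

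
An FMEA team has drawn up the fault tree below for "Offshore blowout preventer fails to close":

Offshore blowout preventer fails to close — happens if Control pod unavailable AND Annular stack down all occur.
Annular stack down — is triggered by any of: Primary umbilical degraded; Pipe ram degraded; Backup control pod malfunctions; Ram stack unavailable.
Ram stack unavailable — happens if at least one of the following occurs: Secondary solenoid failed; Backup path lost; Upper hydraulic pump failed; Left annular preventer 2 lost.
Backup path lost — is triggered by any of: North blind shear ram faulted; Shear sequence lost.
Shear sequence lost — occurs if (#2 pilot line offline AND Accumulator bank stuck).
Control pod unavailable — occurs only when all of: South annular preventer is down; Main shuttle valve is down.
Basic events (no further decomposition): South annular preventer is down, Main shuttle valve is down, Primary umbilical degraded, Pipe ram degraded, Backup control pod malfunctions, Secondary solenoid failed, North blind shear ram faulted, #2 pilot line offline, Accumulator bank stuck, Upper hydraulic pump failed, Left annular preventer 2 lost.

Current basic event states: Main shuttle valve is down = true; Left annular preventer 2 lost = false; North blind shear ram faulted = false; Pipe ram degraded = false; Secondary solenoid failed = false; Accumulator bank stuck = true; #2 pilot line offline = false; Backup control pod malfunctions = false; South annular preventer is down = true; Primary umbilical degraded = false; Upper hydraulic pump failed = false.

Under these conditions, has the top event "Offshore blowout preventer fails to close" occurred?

Control pod unavailable [AND]: South annular preventer is down=occurs, Main shuttle valve is down=occurs → all inputs occur → occurs.
Shear sequence lost [AND]: #2 pilot line offline=not, Accumulator bank stuck=occurs → not all inputs occur → does not occur.
Backup path lost [OR]: North blind shear ram faulted=not, Shear sequence lost=not → no input occurs → does not occur.
Ram stack unavailable [OR]: Secondary solenoid failed=not, Backup path lost=not, Upper hydraulic pump failed=not, Left annular preventer 2 lost=not → no input occurs → does not occur.
Annular stack down [OR]: Primary umbilical degraded=not, Pipe ram degraded=not, Backup control pod malfunctions=not, Ram stack unavailable=not → no input occurs → does not occur.
Offshore blowout preventer fails to close [AND]: Control pod unavailable=occurs, Annular stack down=not → not all inputs occur → does not occur.

No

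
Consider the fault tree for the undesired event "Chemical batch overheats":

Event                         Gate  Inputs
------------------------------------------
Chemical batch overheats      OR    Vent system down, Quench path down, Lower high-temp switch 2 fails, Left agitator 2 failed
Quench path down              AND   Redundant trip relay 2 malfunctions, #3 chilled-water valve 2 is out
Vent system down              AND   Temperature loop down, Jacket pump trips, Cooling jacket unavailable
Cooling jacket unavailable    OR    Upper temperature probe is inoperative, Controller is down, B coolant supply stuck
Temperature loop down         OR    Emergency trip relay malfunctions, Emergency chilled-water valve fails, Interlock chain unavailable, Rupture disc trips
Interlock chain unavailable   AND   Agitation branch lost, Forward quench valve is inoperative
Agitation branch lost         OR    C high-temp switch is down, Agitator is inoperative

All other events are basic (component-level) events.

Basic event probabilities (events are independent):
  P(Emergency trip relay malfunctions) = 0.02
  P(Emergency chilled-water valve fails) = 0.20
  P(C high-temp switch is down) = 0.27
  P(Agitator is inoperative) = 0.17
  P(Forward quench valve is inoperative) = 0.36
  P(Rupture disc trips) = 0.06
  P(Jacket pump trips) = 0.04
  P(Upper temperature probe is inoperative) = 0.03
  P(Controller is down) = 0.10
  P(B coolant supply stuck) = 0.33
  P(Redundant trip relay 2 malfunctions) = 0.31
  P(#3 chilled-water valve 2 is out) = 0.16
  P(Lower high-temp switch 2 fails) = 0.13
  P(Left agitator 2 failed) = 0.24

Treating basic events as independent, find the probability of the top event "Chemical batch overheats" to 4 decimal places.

P(Agitation branch lost) [OR] = 1 − (1−0.27) × (1−0.17) = 0.394100
P(Interlock chain unavailable) [AND] = 0.394100 × 0.36 = 0.141876
P(Temperature loop down) [OR] = 1 − (1−0.02) × (1−0.20) × (1−0.141876) × (1−0.06) = 0.367597
P(Cooling jacket unavailable) [OR] = 1 − (1−0.03) × (1−0.10) × (1−0.33) = 0.415090
P(Vent system down) [AND] = 0.367597 × 0.04 × 0.415090 = 0.006103
P(Quench path down) [AND] = 0.31 × 0.16 = 0.049600
P(Chemical batch overheats) [OR] = 1 − (1−0.006103) × (1−0.049600) × (1−0.13) × (1−0.24) = 0.375431
Rounded to 4 decimal places: P(Chemical batch overheats) ≈ 0.3754.

0.3754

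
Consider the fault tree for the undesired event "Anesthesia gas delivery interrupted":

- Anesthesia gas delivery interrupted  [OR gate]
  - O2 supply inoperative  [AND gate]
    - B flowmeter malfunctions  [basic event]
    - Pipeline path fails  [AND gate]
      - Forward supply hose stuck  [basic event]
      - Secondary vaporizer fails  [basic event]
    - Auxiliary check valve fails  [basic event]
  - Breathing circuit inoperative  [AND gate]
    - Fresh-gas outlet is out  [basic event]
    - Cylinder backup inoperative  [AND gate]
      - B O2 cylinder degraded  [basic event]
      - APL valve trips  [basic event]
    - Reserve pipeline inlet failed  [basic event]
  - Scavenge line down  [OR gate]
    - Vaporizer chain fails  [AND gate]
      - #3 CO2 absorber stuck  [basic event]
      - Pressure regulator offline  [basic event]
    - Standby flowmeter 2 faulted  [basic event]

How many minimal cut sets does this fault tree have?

Pipeline path fails [AND]: one cut set from each child combined → 1 × 1 = 1 cut set(s).
O2 supply inoperative [AND]: one cut set from each child combined → 1 × 1 × 1 = 1 cut set(s).
Cylinder backup inoperative [AND]: one cut set from each child combined → 1 × 1 = 1 cut set(s).
Breathing circuit inoperative [AND]: one cut set from each child combined → 1 × 1 × 1 = 1 cut set(s).
Vaporizer chain fails [AND]: one cut set from each child combined → 1 × 1 = 1 cut set(s).
Scavenge line down [OR]: union of children's cut sets → 2 cut set(s).
Anesthesia gas delivery interrupted [OR]: union of children's cut sets → 4 cut set(s).
Minimal cut sets: {Auxiliary check valve fails, B flowmeter malfunctions, Forward supply hose stuck, Secondary vaporizer fails}; {APL valve trips, B O2 cylinder degraded, Fresh-gas outlet is out, Reserve pipeline inlet failed}; {#3 CO2 absorber stuck, Pressure regulator offline}; {Standby flowmeter 2 faulted}.

4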